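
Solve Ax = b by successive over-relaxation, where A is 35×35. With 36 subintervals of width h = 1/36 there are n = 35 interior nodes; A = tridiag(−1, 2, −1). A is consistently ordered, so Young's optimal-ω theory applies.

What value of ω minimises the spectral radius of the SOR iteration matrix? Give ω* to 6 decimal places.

ω* = 1.839663

½·tridiag(1,0,1) at n=35: λ_k = cos(kπ/36); max |λ| at k=1 ⇒ ρ_J = cos(π/36) ≈ 0.996195.
√(1 − cos²(π/36)) = sin(π/36) ≈ 0.0871557.
ω* = 2 / (1 + 0.0871557) = 2 / 1.0871557 ≈ 1.839663.
ρ_SOR = ω* − 1 ≈ 0.839663.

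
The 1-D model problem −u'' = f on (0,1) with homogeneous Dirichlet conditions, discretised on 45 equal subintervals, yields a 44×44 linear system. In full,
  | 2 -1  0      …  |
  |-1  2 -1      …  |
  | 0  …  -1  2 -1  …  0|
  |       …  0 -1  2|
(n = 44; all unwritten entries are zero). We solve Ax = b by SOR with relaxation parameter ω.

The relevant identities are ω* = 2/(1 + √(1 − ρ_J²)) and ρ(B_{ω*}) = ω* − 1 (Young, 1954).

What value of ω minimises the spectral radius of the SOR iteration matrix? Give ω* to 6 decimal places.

ω* = 1.869584

With n=44, ρ(Jacobi) = cos(π/45) = 0.997564.
1 − cos²(π/45) = sin²(π/45) ⇒ √(1−ρ_J²) = sin(π/45) = 0.0697565.
[ω*] 2 ÷ (1 + 0.0697565) = 2 ÷ 1.0697565 = 1.869584.
At ω = 1.869584 every |λ(B_ω)| = ω−1, so ρ_SOR = 0.869584.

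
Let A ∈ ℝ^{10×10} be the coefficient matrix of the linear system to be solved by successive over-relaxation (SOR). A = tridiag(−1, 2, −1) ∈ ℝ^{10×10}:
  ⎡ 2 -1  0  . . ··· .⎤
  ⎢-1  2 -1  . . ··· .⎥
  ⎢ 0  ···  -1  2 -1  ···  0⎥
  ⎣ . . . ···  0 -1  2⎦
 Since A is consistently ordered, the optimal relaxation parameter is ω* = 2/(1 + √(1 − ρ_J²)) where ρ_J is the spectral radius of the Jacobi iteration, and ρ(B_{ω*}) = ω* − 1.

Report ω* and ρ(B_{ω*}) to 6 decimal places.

spectrum of D⁻¹(L+U) = {cos(kπ/11) : 1≤k≤10}; ρ_J = cos(π/11) = 0.959493.
root = sin(π/11) = 0.2817326  (since 1−cos² = sin²).
Then 2/(1+√(1−ρ_J²)) = 2/(1+0.2817326); ω* = 2/1.2817326 = 1.560388.
Hence ρ(B_{ω*}) = 1.560388 − 1 = 0.560388.

ω* = 1.560388, ρ_SOR = 0.560388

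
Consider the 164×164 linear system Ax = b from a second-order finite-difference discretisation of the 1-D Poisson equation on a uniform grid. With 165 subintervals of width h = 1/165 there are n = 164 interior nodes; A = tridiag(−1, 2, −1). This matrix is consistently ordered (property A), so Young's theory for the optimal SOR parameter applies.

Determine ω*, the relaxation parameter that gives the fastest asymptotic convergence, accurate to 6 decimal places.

spectrum of D⁻¹(L+U) = {cos(kπ/165) : 1≤k≤164}; ρ_J = cos(π/165) = 0.999819.
1 − cos²(π/165) = sin²(π/165) ⇒ √(1−ρ_J²) = sin(π/165) = 0.0190388.
Young: ω* = 2/(1+√(1−ρ_J²)) = 2/(1+0.0190388) = 2/1.0190388 = 1.962634.
ρ_SOR = ω* − 1 ≈ 0.962634.

ω* = 1.962634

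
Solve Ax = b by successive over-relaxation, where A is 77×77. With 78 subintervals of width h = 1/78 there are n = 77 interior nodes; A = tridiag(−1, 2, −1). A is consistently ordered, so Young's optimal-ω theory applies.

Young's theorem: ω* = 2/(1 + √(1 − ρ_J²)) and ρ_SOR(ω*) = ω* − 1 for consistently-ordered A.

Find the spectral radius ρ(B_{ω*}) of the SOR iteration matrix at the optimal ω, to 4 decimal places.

ρ_SOR = 0.9226

[ρ_J] n=77: ρ(B_J) = cos(π/(n+1)) = cos(π/78) = 0.9992.
root = sin(π/78) = 0.04027  (since 1−cos² = sin²).
ω* = 2/(1 + 0.04027) = 2/1.04027 = 1.9226.
and ρ(B_{ω*}) = 1.9226 − 1 = 0.9226.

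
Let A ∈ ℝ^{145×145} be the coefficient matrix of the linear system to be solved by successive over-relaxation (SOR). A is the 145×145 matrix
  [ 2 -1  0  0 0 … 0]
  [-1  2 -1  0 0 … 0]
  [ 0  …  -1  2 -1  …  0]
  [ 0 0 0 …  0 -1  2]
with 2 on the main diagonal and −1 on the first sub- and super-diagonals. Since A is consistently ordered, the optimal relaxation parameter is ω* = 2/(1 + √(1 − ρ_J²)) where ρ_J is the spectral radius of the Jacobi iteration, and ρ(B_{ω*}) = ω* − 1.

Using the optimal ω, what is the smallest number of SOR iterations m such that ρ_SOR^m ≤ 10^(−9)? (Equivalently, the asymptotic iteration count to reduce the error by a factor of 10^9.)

m = 482

B_J for the 145×145 system has eigenvalues cos(kπ/146); ρ_J = cos(π/146) = 0.9997685.
1 − cos²(π/146) = sin²(π/146) ⇒ √(1−ρ_J²) = sin(π/146) = 0.0215161.
ω* = 2/(1+0.0215161) = 1.9578742
and ρ(B_{ω*}) = 1.9578742 − 1 = 0.9578742.
ρ_SOR^m ≤ 10^(−9) ⇔ m ≥ 9·ln10/(−ln 0.9578742) = 20.7233/0.0430388 = 481.503; m = ⌈481.503⌉ = 482.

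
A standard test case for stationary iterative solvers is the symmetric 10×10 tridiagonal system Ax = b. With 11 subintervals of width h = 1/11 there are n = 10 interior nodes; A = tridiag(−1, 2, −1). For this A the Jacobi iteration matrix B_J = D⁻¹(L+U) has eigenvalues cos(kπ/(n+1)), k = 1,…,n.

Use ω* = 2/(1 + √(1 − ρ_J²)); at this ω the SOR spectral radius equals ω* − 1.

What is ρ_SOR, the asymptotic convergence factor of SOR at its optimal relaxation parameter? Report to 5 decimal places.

With n=10, ρ(Jacobi) = cos(π/11) = 0.95949.
√(1−ρ_J²) simplifies to sin(π/11) = 0.281733.
Young: ω* = 2/(1+√(1−ρ_J²)) = 2/(1+0.281733) = 2/1.281733 = 1.56039.
ρ_SOR = ω* − 1 ≈ 0.56039.

ρ_SOR = 0.56039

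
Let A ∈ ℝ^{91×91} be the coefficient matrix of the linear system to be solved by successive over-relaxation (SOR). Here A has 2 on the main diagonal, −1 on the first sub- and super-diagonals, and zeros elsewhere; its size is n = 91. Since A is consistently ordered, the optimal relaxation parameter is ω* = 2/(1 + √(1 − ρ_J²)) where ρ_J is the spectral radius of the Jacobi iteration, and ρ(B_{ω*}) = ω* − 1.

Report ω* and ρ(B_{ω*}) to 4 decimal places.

ω* = 1.9340, ρ_SOR = 0.9340

½·tridiag(1,0,1) at n=91: λ_k = cos(kπ/92); max |λ| at k=1 ⇒ ρ_J = cos(π/92) ≈ 0.9994.
root = sin(π/92) = 0.03414  (since 1−cos² = sin²).
[ω*] 2 ÷ (1 + 0.03414) = 2 ÷ 1.03414 = 1.9340.
ρ(B_{ω*}) = ω*−1 = 0.9340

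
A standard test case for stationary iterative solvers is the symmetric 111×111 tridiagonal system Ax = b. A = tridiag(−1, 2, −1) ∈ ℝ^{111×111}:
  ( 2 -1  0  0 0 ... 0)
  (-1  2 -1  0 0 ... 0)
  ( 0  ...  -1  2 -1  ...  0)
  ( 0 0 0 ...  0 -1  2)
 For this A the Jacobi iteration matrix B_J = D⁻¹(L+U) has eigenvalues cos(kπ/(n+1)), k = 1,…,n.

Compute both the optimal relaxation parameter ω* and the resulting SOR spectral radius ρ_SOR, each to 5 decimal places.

ω* = 1.94544, ρ_SOR = 0.94544

½·tridiag(1,0,1) at n=111: λ_k = cos(kπ/112); max |λ| at k=1 ⇒ ρ_J = cos(π/112) ≈ 0.99961.
root = sin(π/112) = 0.028046  (since 1−cos² = sin²).
So ω* = 2/1.028046 = 1.94544 (Young).
[ρ_SOR] ω* − 1 = 0.94544.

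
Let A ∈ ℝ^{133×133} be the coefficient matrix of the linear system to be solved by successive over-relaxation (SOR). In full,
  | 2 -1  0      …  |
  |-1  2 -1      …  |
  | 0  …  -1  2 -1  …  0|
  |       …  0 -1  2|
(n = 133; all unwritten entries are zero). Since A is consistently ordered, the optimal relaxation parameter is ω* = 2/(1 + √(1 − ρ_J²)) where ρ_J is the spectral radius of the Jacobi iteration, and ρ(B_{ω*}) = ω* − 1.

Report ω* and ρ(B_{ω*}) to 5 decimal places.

ω* = 1.95419, ρ_SOR = 0.95419

½·tridiag(1,0,1) at n=133: λ_k = cos(kπ/134); max |λ| at k=1 ⇒ ρ_J = cos(π/134) ≈ 0.99973.
1 − cos²(π/134) = sin²(π/134) ⇒ √(1−ρ_J²) = sin(π/134) = 0.023443.
Young: ω* = 2/(1+√(1−ρ_J²)) = 2/(1+0.023443) = 2/1.023443 = 1.95419.
ρ_SOR = ω* − 1 = 1.95419 − 1 = 0.95419.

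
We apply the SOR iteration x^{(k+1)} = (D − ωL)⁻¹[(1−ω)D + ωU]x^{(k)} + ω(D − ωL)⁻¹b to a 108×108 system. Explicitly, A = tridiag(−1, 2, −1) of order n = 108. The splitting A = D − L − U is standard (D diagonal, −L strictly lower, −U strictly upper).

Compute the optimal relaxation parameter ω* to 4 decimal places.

spectrum of D⁻¹(L+U) = {cos(kπ/109) : 1≤k≤108}; ρ_J = cos(π/109) = 0.9996.
1 − cos²(π/109) = sin²(π/109) ⇒ √(1−ρ_J²) = sin(π/109) = 0.02882.
ω* = 2/(1 + 0.02882) = 2/1.02882 = 1.9440.
ρ_SOR = ω* − 1 ≈ 0.9440.

ω* = 1.9440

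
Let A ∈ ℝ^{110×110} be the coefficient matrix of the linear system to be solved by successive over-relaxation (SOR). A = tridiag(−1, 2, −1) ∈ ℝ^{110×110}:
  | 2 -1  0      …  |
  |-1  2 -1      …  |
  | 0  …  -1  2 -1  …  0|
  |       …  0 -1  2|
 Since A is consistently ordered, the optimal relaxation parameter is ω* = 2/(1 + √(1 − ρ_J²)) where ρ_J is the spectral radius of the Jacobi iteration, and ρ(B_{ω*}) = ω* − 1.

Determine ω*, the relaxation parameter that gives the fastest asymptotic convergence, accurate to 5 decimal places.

ω* = 1.94496

B_J for the 110×110 system has eigenvalues cos(kπ/111); ρ_J = cos(π/111) = 0.99960.
√(1 − cos²(π/111)) = sin(π/111) ≈ 0.028299.
ω* = 2/(1+0.028299) = 1.94496
ρ(B_{ω*}) = ω*−1 = 0.94496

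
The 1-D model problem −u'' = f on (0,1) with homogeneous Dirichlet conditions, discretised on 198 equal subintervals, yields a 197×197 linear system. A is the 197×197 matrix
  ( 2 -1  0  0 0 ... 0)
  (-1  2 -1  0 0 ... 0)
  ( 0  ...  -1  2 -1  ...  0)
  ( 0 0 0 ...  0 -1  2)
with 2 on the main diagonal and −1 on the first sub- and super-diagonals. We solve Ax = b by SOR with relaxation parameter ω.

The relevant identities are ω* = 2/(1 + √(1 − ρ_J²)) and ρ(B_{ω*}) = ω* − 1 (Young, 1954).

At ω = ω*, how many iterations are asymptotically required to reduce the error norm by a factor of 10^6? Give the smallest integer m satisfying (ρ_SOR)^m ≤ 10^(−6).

m = 436

ρ_J = max_k |cos(kπ/198)| = cos(π/198) = 0.9998741
√(1−ρ_J²) simplifies to sin(π/198) = 0.0158660.
ω* = 2/(1+0.0158660) = 1.9687636
ρ_SOR = ω* − 1 = 1.9687636 − 1 = 0.9687636.
For 6 digits: m = 6·ln10 / (−ln 0.9687636) = 13.8155/0.0317347 = 435.344; round up → m = 436.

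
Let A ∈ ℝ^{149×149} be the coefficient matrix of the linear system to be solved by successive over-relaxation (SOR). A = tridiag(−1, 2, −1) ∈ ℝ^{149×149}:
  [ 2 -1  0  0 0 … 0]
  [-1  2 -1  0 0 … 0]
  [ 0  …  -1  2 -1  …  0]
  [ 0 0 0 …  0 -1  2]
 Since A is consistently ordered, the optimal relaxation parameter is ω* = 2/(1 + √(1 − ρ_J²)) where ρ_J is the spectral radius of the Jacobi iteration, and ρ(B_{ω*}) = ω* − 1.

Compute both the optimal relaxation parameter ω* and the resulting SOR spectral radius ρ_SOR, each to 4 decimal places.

n=149: λ(B_J) = 1 − λ(A)/2 = cos(kπ/150); k=1 gives ρ_J = 0.9998.
root = sin(π/150) = 0.02094  (since 1−cos² = sin²).
ω* = 2/(1 + 0.02094) = 2/1.02094 = 1.9590.
[ρ_SOR] ω* − 1 = 0.9590.

ω* = 1.9590, ρ_SOR = 0.9590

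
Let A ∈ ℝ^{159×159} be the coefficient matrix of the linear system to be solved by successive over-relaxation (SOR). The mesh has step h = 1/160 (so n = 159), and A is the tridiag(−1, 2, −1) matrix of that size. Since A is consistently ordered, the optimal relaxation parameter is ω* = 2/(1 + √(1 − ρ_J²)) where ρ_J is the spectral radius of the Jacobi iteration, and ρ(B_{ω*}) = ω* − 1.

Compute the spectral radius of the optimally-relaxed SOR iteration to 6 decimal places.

[ρ_J] n=159: ρ(B_J) = cos(π/(n+1)) = cos(π/160) = 0.999807.
root = sin(π/160) = 0.0196337  (since 1−cos² = sin²).
ω* = 2/(1+0.0196337) = 1.961489
ρ_SOR = ω* − 1 ≈ 0.961489.

ρ_SOR = 0.961489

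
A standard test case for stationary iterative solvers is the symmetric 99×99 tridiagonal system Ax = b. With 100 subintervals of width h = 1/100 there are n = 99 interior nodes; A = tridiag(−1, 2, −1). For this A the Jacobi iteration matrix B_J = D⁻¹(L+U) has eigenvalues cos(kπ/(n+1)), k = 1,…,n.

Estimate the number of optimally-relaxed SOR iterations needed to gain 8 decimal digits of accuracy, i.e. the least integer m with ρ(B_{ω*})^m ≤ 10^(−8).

spectrum of D⁻¹(L+U) = {cos(kπ/100) : 1≤k≤99}; ρ_J = cos(π/100) = 0.9995066.
√(1−ρ_J²) simplifies to sin(π/100) = 0.0314108.
ω* = 2 / (1 + 0.0314108) = 2 / 1.0314108 ≈ 1.9390916.
ρ_SOR = ω* − 1 ≈ 0.9390916.
For 8 digits: m = 8·ln10 / (−ln 0.9390916) = 18.4207/0.0628423 = 293.126; round up → m = 294.

m = 294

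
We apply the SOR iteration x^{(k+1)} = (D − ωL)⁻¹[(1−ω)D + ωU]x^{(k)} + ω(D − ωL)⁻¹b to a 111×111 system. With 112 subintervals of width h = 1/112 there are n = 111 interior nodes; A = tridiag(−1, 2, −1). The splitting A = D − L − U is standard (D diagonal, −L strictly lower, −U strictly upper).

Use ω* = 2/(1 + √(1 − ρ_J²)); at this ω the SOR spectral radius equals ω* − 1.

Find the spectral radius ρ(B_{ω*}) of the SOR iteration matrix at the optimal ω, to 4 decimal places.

ρ_SOR = 0.9454

B_J for the 111×111 system has eigenvalues cos(kπ/112); ρ_J = cos(π/112) = 0.9996.
√(1 − cos²(π/112)) = sin(π/112) ≈ 0.02805.
Young: ω* = 2/(1+√(1−ρ_J²)) = 2/(1+0.02805) = 2/1.02805 = 1.9454.
At ω = 1.9454 every |λ(B_ω)| = ω−1, so ρ_SOR = 0.9454.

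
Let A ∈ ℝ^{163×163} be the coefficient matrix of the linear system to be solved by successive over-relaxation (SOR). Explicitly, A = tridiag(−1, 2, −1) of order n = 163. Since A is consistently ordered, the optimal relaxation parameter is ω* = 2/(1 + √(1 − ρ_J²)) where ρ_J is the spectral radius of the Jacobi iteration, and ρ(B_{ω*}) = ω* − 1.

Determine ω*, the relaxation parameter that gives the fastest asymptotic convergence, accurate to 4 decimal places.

ρ_J = max_k |cos(kπ/164)| = cos(π/164) = 0.9998
1 − cos²(π/164) = sin²(π/164) ⇒ √(1−ρ_J²) = sin(π/164) = 0.01915.
Then 2/(1+√(1−ρ_J²)) = 2/(1+0.01915); ω* = 2/1.01915 = 1.9624.
ρ(B_{ω*}) = ω*−1 = 0.9624

ω* = 1.9624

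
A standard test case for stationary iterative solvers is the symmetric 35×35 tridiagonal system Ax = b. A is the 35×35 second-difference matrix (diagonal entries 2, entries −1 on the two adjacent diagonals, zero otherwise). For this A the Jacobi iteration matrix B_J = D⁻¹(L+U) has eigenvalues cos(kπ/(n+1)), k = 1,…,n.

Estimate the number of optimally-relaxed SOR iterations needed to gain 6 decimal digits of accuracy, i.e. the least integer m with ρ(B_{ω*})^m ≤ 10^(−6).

spectrum of D⁻¹(L+U) = {cos(kπ/36) : 1≤k≤35}; ρ_J = cos(π/36) = 0.9961947.
root = sin(π/36) = 0.0871557  (since 1−cos² = sin²).
So ω* = 2/1.0871557 = 1.8396629 (Young).
ρ_SOR = ω* − 1 = 1.8396629 − 1 = 0.8396629.
For 6 digits: m = 6·ln10 / (−ln 0.8396629) = 13.8155/0.174755 = 79.056; round up → m = 80.

m = 80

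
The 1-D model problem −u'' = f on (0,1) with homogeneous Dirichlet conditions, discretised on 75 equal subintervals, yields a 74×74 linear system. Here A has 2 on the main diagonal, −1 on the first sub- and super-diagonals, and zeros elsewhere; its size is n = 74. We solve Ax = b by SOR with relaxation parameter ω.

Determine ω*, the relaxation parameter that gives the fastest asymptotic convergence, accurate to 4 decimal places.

ω* = 1.9196

½·tridiag(1,0,1) at n=74: λ_k = cos(kπ/75); max |λ| at k=1 ⇒ ρ_J = cos(π/75) ≈ 0.9991.
√(1 − cos²(π/75)) = sin(π/75) ≈ 0.04188.
ω* = 2/(1+0.04188) = 1.9196
At ω = 1.9196 every |λ(B_ω)| = ω−1, so ρ_SOR = 0.9196.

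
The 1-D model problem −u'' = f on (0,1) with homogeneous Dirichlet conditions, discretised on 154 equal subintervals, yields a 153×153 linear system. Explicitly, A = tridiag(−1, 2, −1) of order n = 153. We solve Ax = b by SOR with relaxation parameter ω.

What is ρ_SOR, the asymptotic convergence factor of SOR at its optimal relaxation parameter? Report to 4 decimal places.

ρ_SOR = 0.9600

½·tridiag(1,0,1) at n=153: λ_k = cos(kπ/154); max |λ| at k=1 ⇒ ρ_J = cos(π/154) ≈ 0.9998.
root = sin(π/154) = 0.02040  (since 1−cos² = sin²).
Then 2/(1+√(1−ρ_J²)) = 2/(1+0.02040); ω* = 2/1.02040 = 1.9600.
Hence ρ(B_{ω*}) = 1.9600 − 1 = 0.9600.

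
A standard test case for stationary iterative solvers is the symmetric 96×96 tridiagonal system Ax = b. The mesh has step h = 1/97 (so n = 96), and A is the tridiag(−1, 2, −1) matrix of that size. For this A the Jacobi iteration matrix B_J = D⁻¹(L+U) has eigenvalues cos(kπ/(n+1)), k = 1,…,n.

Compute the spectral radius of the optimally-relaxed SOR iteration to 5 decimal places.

With n=96, ρ(Jacobi) = cos(π/97) = 0.99948.
√(1−ρ_J²) simplifies to sin(π/97) = 0.032382.
ω* = 2/(1+0.032382) = 1.93727
Hence ρ(B_{ω*}) = 1.93727 − 1 = 0.93727.

ρ_SOR = 0.93727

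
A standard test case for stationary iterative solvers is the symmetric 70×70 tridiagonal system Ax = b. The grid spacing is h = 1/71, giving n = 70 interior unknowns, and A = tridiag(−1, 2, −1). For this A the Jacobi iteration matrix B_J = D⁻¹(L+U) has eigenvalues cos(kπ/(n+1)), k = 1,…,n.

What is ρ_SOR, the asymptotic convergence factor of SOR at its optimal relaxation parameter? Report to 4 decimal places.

ρ_J = max_k |cos(kπ/71)| = cos(π/71) = 0.9990
√(1−ρ_J²) simplifies to sin(π/71) = 0.04423.
Then 2/(1+√(1−ρ_J²)) = 2/(1+0.04423); ω* = 2/1.04423 = 1.9153.
and ρ(B_{ω*}) = 1.9153 − 1 = 0.9153.

ρ_SOR = 0.9153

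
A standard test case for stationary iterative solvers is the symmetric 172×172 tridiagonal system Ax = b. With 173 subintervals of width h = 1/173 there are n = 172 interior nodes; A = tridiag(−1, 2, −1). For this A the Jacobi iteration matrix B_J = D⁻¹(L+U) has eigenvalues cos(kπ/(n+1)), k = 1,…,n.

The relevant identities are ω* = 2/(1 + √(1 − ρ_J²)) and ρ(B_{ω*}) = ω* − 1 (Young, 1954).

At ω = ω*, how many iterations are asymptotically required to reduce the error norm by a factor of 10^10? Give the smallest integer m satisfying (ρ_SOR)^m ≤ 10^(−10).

With n=172, ρ(Jacobi) = cos(π/173) = 0.9998351.
root = sin(π/173) = 0.0181585  (since 1−cos² = sin²).
ω* = 2 / (1 + 0.0181585) = 2 / 1.0181585 ≈ 1.9643307.
and ρ(B_{ω*}) = 1.9643307 − 1 = 0.9643307.
Need (0.9643307)^m ≤ 10^(−10): m ≥ 10·ln10/|ln 0.9643307| = 23.0259/0.036321 = 633.956 ⇒ m = 634.

m = 634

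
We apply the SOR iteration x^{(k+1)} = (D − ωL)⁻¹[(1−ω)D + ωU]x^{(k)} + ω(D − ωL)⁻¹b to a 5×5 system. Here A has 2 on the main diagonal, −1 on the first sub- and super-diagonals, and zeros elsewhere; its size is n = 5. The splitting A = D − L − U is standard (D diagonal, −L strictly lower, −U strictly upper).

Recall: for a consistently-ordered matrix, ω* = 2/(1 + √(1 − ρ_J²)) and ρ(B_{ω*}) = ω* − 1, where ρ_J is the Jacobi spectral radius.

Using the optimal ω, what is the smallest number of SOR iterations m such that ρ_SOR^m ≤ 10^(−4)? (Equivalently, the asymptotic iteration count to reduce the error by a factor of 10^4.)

[ρ_J] n=5: ρ(B_J) = cos(π/(n+1)) = cos(π/6) = 0.8660254.
√(1 − cos²(π/6)) = sin(π/6) ≈ 0.5000000.
Then 2/(1+√(1−ρ_J²)) = 2/(1+0.5000000); ω* = 2/1.5000000 = 1.3333333.
ρ_SOR = ω* − 1 = 1.3333333 − 1 = 0.3333333.
ρ_SOR^m ≤ 10^(−4) ⇔ m ≥ 4·ln10/(−ln 0.3333333) = 9.21034/1.09861 = 8.384; m = ⌈8.384⌉ = 9.

m = 9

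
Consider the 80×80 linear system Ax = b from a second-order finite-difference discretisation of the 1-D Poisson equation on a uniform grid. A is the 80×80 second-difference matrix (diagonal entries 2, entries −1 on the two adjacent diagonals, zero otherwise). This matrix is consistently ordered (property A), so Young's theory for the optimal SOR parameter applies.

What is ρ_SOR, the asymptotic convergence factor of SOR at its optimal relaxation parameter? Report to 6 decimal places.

ρ_SOR = 0.925344

n=80: λ(B_J) = 1 − λ(A)/2 = cos(kπ/81); k=1 gives ρ_J = 0.999248.
√(1−ρ_J²) = |sin(π/81)| = 0.0387754
Then 2/(1+√(1−ρ_J²)) = 2/(1+0.0387754); ω* = 2/1.0387754 = 1.925344.
and ρ(B_{ω*}) = 1.925344 − 1 = 0.925344.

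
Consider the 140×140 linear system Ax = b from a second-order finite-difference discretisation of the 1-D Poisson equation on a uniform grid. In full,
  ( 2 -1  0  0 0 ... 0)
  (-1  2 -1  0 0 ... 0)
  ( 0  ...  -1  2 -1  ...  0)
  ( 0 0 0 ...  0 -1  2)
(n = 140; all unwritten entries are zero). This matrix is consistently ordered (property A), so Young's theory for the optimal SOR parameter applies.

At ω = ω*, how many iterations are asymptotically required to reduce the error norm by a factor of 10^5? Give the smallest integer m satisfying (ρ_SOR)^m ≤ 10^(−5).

m = 259

[ρ_J] n=140: ρ(B_J) = cos(π/(n+1)) = cos(π/141) = 0.9997518.
1 − cos²(π/141) = sin²(π/141) ⇒ √(1−ρ_J²) = sin(π/141) = 0.0222790.
Then 2/(1+√(1−ρ_J²)) = 2/(1+0.0222790); ω* = 2/1.0222790 = 1.9564131.
At ω = 1.9564131 every |λ(B_ω)| = ω−1, so ρ_SOR = 0.9564131.
(0.9564131)^m ≤ 10^{−5}  ⇒  m·ln(0.9564131) ≤ −5·ln10  ⇒  m ≥ 258.338  ⇒  m = 259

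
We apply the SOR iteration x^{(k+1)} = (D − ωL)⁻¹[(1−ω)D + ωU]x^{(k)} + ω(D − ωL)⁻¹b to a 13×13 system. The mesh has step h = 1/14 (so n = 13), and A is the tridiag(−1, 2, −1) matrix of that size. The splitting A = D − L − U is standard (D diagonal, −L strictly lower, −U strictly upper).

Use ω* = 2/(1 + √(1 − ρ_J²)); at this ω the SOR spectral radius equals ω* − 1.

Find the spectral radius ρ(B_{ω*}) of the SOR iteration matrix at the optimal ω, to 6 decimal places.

ρ_SOR = 0.635964

With n=13, ρ(Jacobi) = cos(π/14) = 0.974928.
√(1−ρ_J²) simplifies to sin(π/14) = 0.2225209.
ω* = 2/(1+0.2225209) = 1.635964
ρ_SOR = ω* − 1 = 1.635964 − 1 = 0.635964.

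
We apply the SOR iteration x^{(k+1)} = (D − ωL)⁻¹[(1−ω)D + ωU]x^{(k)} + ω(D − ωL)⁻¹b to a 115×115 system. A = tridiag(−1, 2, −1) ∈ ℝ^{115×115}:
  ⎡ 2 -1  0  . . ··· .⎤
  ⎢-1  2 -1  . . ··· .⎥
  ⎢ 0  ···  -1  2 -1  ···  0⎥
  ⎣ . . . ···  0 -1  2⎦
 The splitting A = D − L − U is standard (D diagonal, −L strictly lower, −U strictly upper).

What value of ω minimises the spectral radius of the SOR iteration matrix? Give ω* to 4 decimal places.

ρ_J = max_k |cos(kπ/116)| = cos(π/116) = 0.9996
√(1 − cos²(π/116)) = sin(π/116) ≈ 0.02708.
ω* = 2 / (1 + 0.02708) = 2 / 1.02708 ≈ 1.9473.
At ω = 1.9473 every |λ(B_ω)| = ω−1, so ρ_SOR = 0.9473.

ω* = 1.9473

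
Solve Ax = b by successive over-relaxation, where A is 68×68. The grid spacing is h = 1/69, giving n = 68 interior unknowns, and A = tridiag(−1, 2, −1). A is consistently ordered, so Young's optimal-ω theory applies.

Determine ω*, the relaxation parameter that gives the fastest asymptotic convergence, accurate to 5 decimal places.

ρ_J = max_k |cos(kπ/69)| = cos(π/69) = 0.99896
√(1 − cos²(π/69)) = sin(π/69) ≈ 0.045515.
ω* = 2/(1+0.045515) = 1.91293
ρ_SOR = ω* − 1 = 1.91293 − 1 = 0.91293.

ω* = 1.91293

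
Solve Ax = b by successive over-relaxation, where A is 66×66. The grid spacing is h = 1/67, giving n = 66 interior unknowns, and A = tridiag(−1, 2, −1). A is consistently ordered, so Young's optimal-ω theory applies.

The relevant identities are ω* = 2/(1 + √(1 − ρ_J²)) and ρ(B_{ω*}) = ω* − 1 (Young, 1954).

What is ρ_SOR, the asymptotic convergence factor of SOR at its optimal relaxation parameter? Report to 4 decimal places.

spectrum of D⁻¹(L+U) = {cos(kπ/67) : 1≤k≤66}; ρ_J = cos(π/67) = 0.9989.
√(1−ρ_J²) = |sin(π/67)| = 0.04687
So ω* = 2/1.04687 = 1.9105 (Young).
[ρ_SOR] ω* − 1 = 0.9105.

ρ_SOR = 0.9105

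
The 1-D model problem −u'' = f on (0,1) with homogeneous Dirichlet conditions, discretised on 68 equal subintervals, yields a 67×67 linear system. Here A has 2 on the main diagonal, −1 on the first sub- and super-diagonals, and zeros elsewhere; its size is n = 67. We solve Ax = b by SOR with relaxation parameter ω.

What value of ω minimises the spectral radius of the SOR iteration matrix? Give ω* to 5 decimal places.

ω* = 1.91171

spectrum of D⁻¹(L+U) = {cos(kπ/68) : 1≤k≤67}; ρ_J = cos(π/68) = 0.99893.
√(1 − cos²(π/68)) = sin(π/68) ≈ 0.046183.
Then 2/(1+√(1−ρ_J²)) = 2/(1+0.046183); ω* = 2/1.046183 = 1.91171.
ρ(B_{ω*}) = ω*−1 = 0.91171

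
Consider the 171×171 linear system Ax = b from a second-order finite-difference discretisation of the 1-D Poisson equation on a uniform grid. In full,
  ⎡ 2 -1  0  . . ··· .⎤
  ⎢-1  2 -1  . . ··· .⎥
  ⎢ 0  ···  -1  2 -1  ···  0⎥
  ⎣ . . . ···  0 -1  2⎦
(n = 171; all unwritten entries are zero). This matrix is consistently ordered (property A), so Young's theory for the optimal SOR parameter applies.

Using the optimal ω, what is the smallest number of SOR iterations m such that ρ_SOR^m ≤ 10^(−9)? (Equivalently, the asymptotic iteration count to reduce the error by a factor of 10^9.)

m = 568

With n=171, ρ(Jacobi) = cos(π/172) = 0.9998332.
√(1−ρ_J²) = |sin(π/172)| = 0.0182641
So ω* = 2/1.0182641 = 1.9641270 (Young).
Hence ρ(B_{ω*}) = 1.9641270 − 1 = 0.9641270.
ρ_SOR^m ≤ 10^(−9) ⇔ m ≥ 9·ln10/(−ln 0.9641270) = 20.7233/0.0365323 = 567.260; m = ⌈567.260⌉ = 568.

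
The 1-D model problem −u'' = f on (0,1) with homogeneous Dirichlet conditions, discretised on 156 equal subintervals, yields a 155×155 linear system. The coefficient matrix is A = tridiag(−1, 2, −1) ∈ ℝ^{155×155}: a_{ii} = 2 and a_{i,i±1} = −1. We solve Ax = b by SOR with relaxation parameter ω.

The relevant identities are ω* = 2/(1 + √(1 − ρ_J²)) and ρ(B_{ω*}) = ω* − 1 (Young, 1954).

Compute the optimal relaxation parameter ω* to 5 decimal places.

ω* = 1.96052

n=155: λ(B_J) = 1 − λ(A)/2 = cos(kπ/156); k=1 gives ρ_J = 0.99980.
root = sin(π/156) = 0.020137  (since 1−cos² = sin²).
Then 2/(1+√(1−ρ_J²)) = 2/(1+0.020137); ω* = 2/1.020137 = 1.96052.
Hence ρ(B_{ω*}) = 1.96052 − 1 = 0.96052.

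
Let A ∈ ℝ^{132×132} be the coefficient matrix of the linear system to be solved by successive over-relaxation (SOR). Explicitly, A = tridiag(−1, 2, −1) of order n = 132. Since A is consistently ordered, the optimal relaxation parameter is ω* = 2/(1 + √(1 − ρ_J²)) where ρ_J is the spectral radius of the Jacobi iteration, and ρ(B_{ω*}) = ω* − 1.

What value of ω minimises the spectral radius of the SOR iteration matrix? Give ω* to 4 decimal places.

B_J for the 132×132 system has eigenvalues cos(kπ/133); ρ_J = cos(π/133) = 0.9997.
1 − cos²(π/133) = sin²(π/133) ⇒ √(1−ρ_J²) = sin(π/133) = 0.02362.
[ω*] 2 ÷ (1 + 0.02362) = 2 ÷ 1.02362 = 1.9539.
[ρ_SOR] ω* − 1 = 0.9539.

ω* = 1.9539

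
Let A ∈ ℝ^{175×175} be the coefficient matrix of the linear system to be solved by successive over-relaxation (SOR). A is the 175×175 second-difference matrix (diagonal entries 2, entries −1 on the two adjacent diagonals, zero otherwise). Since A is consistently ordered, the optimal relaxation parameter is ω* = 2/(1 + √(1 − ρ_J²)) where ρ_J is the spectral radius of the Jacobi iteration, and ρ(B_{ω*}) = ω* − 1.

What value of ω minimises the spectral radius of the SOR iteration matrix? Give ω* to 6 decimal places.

With n=175, ρ(Jacobi) = cos(π/176) = 0.999841.
root = sin(π/176) = 0.0178490  (since 1−cos² = sin²).
ω* = 2 / (1 + 0.0178490) = 2 / 1.0178490 ≈ 1.964928.
Hence ρ(B_{ω*}) = 1.964928 − 1 = 0.964928.

ω* = 1.964928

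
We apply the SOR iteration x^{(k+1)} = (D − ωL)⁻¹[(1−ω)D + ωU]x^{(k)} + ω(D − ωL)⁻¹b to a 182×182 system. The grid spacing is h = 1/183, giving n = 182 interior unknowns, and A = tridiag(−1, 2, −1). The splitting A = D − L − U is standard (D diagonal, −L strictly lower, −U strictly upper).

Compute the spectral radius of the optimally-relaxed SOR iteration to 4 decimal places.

ρ_J = max_k |cos(kπ/183)| = cos(π/183) = 0.9999
√(1 − cos²(π/183)) = sin(π/183) ≈ 0.01717.
ω* = 2/(1+0.01717) = 1.9662
Hence ρ(B_{ω*}) = 1.9662 − 1 = 0.9662.

ρ_SOR = 0.9662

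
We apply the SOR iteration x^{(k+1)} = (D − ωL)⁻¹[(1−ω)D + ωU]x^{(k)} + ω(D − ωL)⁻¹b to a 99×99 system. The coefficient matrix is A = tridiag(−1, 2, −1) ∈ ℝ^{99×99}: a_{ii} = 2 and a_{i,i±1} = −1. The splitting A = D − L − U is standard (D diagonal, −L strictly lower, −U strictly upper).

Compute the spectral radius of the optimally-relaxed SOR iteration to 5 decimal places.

ρ_SOR = 0.93909

½·tridiag(1,0,1) at n=99: λ_k = cos(kπ/100); max |λ| at k=1 ⇒ ρ_J = cos(π/100) ≈ 0.99951.
1 − cos²(π/100) = sin²(π/100) ⇒ √(1−ρ_J²) = sin(π/100) = 0.031411.
So ω* = 2/1.031411 = 1.93909 (Young).
At ω = 1.93909 every |λ(B_ω)| = ω−1, so ρ_SOR = 0.93909.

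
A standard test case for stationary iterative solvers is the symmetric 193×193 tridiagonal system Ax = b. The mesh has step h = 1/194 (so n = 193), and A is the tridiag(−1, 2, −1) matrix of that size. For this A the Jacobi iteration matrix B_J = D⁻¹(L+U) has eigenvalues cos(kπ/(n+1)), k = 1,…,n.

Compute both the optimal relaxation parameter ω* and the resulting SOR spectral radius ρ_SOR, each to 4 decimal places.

[ρ_J] n=193: ρ(B_J) = cos(π/(n+1)) = cos(π/194) = 0.9999.
1 − cos²(π/194) = sin²(π/194) ⇒ √(1−ρ_J²) = sin(π/194) = 0.01619.
Young: ω* = 2/(1+√(1−ρ_J²)) = 2/(1+0.01619) = 2/1.01619 = 1.9681.
ρ(B_{ω*}) = ω*−1 = 0.9681

ω* = 1.9681, ρ_SOR = 0.9681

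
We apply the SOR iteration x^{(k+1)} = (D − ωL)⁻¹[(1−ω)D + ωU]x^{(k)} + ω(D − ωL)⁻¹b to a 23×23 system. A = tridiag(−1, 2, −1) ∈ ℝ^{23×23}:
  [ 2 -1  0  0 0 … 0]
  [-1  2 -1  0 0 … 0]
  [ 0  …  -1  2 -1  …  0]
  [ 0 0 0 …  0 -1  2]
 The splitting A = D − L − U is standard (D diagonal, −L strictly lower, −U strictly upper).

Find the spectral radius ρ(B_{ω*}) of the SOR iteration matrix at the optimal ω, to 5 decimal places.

½·tridiag(1,0,1) at n=23: λ_k = cos(kπ/24); max |λ| at k=1 ⇒ ρ_J = cos(π/24) ≈ 0.99144.
√(1−ρ_J²) = |sin(π/24)| = 0.130526
So ω* = 2/1.130526 = 1.76909 (Young).
ρ_SOR = ω* − 1 ≈ 0.76909.

ρ_SOR = 0.76909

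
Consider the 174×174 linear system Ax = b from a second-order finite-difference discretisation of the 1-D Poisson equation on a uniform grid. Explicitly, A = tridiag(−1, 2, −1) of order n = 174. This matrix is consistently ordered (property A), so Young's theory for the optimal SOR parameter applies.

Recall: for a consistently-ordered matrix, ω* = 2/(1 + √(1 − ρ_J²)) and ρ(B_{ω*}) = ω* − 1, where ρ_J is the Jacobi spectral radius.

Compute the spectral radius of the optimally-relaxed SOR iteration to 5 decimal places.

ρ_SOR = 0.96473

½·tridiag(1,0,1) at n=174: λ_k = cos(kπ/175); max |λ| at k=1 ⇒ ρ_J = cos(π/175) ≈ 0.99984.
1 − cos²(π/175) = sin²(π/175) ⇒ √(1−ρ_J²) = sin(π/175) = 0.017951.
ω* = 2/(1+0.017951) = 1.96473
Hence ρ(B_{ω*}) = 1.96473 − 1 = 0.96473.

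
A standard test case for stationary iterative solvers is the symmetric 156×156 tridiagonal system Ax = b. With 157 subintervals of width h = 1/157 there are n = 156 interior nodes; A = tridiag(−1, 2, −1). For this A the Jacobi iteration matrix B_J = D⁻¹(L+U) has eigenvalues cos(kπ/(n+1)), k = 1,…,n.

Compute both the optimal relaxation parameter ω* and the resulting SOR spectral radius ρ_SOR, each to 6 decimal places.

With n=156, ρ(Jacobi) = cos(π/157) = 0.999800.
root = sin(π/157) = 0.0200088  (since 1−cos² = sin²).
[ω*] 2 ÷ (1 + 0.0200088) = 2 ÷ 1.0200088 = 1.960767.
[ρ_SOR] ω* − 1 = 0.960767.

ω* = 1.960767, ρ_SOR = 0.960767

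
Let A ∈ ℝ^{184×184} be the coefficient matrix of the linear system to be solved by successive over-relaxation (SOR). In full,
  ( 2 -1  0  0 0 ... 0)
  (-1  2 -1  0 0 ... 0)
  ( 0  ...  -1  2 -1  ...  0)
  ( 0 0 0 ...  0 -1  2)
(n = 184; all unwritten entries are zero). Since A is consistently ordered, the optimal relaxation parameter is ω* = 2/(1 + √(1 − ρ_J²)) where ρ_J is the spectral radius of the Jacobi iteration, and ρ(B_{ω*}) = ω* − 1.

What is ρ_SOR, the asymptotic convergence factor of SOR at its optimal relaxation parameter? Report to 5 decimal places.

B_J for the 184×184 system has eigenvalues cos(kπ/185); ρ_J = cos(π/185) = 0.99986.
√(1 − cos²(π/185)) = sin(π/185) ≈ 0.016981.
Young: ω* = 2/(1+√(1−ρ_J²)) = 2/(1+0.016981) = 2/1.016981 = 1.96661.
ρ_SOR = ω* − 1 ≈ 0.96661.

ρ_SOR = 0.96661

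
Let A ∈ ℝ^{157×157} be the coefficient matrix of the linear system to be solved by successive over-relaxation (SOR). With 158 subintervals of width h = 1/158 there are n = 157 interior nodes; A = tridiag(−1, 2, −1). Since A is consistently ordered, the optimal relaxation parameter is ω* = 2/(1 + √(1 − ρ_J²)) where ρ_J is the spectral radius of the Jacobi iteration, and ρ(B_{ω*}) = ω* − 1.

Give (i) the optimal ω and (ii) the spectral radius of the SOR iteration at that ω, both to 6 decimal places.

With n=157, ρ(Jacobi) = cos(π/158) = 0.999802.
1 − cos²(π/158) = sin²(π/158) ⇒ √(1−ρ_J²) = sin(π/158) = 0.0198822.
Young: ω* = 2/(1+√(1−ρ_J²)) = 2/(1+0.0198822) = 2/1.0198822 = 1.961011.
and ρ(B_{ω*}) = 1.961011 − 1 = 0.961011.

ω* = 1.961011, ρ_SOR = 0.961011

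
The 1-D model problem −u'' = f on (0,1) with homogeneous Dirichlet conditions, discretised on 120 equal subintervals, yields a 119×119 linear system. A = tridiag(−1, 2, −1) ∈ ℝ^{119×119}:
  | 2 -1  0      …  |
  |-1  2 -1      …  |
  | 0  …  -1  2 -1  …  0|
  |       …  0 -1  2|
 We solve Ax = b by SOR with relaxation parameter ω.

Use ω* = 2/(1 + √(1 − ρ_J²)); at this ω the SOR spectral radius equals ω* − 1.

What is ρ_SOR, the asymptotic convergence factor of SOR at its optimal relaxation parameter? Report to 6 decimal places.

With n=119, ρ(Jacobi) = cos(π/120) = 0.999657.
√(1−ρ_J²) simplifies to sin(π/120) = 0.0261769.
[ω*] 2 ÷ (1 + 0.0261769) = 2 ÷ 1.0261769 = 1.948982.
and ρ(B_{ω*}) = 1.948982 − 1 = 0.948982.

ρ_SOR = 0.948982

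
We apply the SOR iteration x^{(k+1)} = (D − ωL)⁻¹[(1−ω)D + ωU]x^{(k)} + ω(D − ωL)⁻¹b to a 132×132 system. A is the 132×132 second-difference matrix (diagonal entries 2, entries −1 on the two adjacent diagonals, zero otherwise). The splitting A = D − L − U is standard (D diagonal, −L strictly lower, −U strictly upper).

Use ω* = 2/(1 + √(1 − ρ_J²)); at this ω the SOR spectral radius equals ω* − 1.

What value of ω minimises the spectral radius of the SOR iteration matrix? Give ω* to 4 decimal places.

[ρ_J] n=132: ρ(B_J) = cos(π/(n+1)) = cos(π/133) = 0.9997.
root = sin(π/133) = 0.02362  (since 1−cos² = sin²).
ω* = 2/(1 + 0.02362) = 2/1.02362 = 1.9539.
[ρ_SOR] ω* − 1 = 0.9539.

ω* = 1.9539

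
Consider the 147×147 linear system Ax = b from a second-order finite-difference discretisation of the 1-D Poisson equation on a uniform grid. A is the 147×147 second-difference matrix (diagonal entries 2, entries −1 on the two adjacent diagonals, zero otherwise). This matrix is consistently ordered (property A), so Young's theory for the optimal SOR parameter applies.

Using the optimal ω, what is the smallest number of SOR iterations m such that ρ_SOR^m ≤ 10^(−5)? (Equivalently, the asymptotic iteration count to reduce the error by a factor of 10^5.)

m = 272

ρ_J = max_k |cos(kπ/148)| = cos(π/148) = 0.9997747
1 − cos²(π/148) = sin²(π/148) ⇒ √(1−ρ_J²) = sin(π/148) = 0.0212254.
ω* = 2/(1 + 0.0212254) = 2/1.0212254 = 1.9584315.
ρ_SOR = ω* − 1 ≈ 0.9584315.
ρ_SOR^m ≤ 10^(−5) ⇔ m ≥ 5·ln10/(−ln 0.9584315) = 11.5129/0.0424572 = 271.165; m = ⌈271.165⌉ = 272.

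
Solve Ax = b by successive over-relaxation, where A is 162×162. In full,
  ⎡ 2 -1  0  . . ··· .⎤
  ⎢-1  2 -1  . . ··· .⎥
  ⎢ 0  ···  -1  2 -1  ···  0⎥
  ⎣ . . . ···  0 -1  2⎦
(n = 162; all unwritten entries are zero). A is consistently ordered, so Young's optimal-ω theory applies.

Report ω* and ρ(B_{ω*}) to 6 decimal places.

ω* = 1.962184, ρ_SOR = 0.962184

[ρ_J] n=162: ρ(B_J) = cos(π/(n+1)) = cos(π/163) = 0.999814.
root = sin(π/163) = 0.0192724  (since 1−cos² = sin²).
ω* = 2 / (1 + 0.0192724) = 2 / 1.0192724 ≈ 1.962184.
At ω = 1.962184 every |λ(B_ω)| = ω−1, so ρ_SOR = 0.962184.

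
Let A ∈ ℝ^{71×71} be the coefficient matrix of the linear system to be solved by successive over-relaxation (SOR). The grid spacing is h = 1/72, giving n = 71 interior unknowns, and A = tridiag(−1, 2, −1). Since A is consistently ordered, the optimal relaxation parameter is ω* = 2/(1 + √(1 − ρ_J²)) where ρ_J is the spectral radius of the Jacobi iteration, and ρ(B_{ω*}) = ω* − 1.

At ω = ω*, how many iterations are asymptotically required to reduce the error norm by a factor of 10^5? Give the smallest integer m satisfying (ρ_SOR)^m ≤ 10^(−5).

m = 132

spectrum of D⁻¹(L+U) = {cos(kπ/72) : 1≤k≤71}; ρ_J = cos(π/72) = 0.9990482.
√(1−ρ_J²) = |sin(π/72)| = 0.0436194
ω* = 2/(1 + 0.0436194) = 2/1.0436194 = 1.9164075.
ρ(B_{ω*}) = ω*−1 = 0.9164075
m ≥ 5·ln10 / (−ln 0.9164075) = 131.886; smallest integer m = 132.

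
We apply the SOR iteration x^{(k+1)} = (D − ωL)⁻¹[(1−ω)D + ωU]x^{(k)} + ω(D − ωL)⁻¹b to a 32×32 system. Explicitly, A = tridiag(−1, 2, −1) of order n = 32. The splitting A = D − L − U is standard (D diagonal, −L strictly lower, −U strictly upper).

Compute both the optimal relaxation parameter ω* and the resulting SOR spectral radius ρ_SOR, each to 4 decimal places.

ω* = 1.8264, ρ_SOR = 0.8264

½·tridiag(1,0,1) at n=32: λ_k = cos(kπ/33); max |λ| at k=1 ⇒ ρ_J = cos(π/33) ≈ 0.9955.
√(1−ρ_J²) = |sin(π/33)| = 0.09506
Then 2/(1+√(1−ρ_J²)) = 2/(1+0.09506); ω* = 2/1.09506 = 1.8264.
ρ_SOR = ω* − 1 ≈ 0.8264.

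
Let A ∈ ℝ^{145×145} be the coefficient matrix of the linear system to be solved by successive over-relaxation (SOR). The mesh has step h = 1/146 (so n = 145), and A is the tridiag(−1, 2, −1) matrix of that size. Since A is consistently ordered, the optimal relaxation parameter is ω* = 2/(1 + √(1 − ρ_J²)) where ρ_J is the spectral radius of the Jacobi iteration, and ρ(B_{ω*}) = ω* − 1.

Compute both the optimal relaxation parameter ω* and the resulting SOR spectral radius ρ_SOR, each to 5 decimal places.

ω* = 1.95787, ρ_SOR = 0.95787

With n=145, ρ(Jacobi) = cos(π/146) = 0.99977.
√(1−ρ_J²) simplifies to sin(π/146) = 0.021516.
[ω*] 2 ÷ (1 + 0.021516) = 2 ÷ 1.021516 = 1.95787.
At ω = 1.95787 every |λ(B_ω)| = ω−1, so ρ_SOR = 0.95787.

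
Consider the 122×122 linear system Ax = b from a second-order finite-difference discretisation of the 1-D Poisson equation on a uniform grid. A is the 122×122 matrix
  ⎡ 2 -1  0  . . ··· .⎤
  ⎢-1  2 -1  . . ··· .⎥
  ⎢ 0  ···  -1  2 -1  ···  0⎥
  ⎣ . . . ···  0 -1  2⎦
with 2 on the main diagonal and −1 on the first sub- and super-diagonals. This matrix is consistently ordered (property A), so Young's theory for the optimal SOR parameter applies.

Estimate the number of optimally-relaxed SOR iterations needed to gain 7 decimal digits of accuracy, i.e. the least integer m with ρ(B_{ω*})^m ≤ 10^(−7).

ρ_J = max_k |cos(kπ/123)| = cos(π/123) = 0.9996738
1 − cos²(π/123) = sin²(π/123) ⇒ √(1−ρ_J²) = sin(π/123) = 0.0255386.
ω* = 2 / (1 + 0.0255386) = 2 / 1.0255386 ≈ 1.9501948.
ρ_SOR = ω* − 1 = 1.9501948 − 1 = 0.9501948.
m ≥ 7·ln10 / (−ln 0.9501948) = 315.495; smallest integer m = 316.

m = 316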